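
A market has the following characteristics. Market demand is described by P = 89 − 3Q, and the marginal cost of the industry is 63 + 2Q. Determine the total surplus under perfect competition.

TS = 67.6

Under competition P = MC: 89 − 3Q = 63 + 2Q ⇒ Q = 5.2, P = 73.4.
CS = ½·(89 − 73.4)·5.2 = 40.56; PS = (73.4·5.2 − 63·5.2 − ½·2·5.2²) = 27.04; TS = 67.6.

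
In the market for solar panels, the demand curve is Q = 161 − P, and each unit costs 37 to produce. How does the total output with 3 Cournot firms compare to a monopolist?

Cournot: Q = 93; Monopoly: Q = 62

Inverting demand: P = 161 − Q.
Cournot with 3 identical firms: the symmetric best-response condition is 161 − 4q = 37. Each firm produces q = 31, total output Q = 93, price P = 68.
Monopoly sets MR = MC: 161 − 2Q = 37 ⇒ Q = 62, P = 161 − 62 = 99.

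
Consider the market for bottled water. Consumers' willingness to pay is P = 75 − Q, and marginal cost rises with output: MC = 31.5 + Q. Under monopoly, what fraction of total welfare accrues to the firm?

PS/TS = 0.75

The monopolist equates marginal revenue to marginal cost: 75 − 2Q = 31.5 + Q, so Q = 14.5. From demand, P = 60.5.
CS = ½·(75 − 60.5)·14.5 = 105.125.
PS = P·Q − VC(Q) = 60.5·14.5 − (31.5·14.5 + ½·1·14.5²) = 315.375.
Share captured = PS/TS = 315.375/420.5 = 0.75.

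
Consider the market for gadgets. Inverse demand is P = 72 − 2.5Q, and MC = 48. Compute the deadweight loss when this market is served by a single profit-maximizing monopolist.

Perfect competition: P = MC = 48, so 72 − 2.5Q = 48 and Q = 9.6.
Monopoly sets MR = MC: 72 − 5Q = 48 ⇒ Q = 4.8, P = 72 − 2.5·4.8 = 60.
DWL is the triangle between Q = 4.8 and Q = 9.6: ½·(9.6 − 4.8)·(60 − 48) = 28.8.

DWL = 28.8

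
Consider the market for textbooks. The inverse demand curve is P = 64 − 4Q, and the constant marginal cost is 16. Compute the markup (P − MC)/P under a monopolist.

Lerner index = 0.6

A monopolist chooses Q where MR = MC. MR = 64 − 8Q; setting this equal to 16 gives Q = 6 and P = 40.
Lerner index = (P − MC)/P = (40 − 16)/40 = 0.6.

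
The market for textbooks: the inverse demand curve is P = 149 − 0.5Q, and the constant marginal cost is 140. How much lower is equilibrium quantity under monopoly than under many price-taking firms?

Q falls by 9

Perfect competition: P = MC = 140, so 149 − 0.5Q = 140 and Q = 18.
Monopoly sets MR = MC: 149 − Q = 140 ⇒ Q = 9, P = 149 − 0.5·9 = 144.5.
Change in equilibrium quantity: 9 − 18 = −9.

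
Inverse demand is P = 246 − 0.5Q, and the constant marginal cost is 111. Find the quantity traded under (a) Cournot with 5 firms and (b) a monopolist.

With 5 symmetric Cournot firms, each firm's FOC gives 246 − 3q = 111, so q = 45, Q = 5·45 = 225, and P = 133.5.
Monopoly sets MR = MC: 246 − Q = 111 ⇒ Q = 135, P = 246 − 0.5·135 = 178.5.

Cournot: Q = 225; Monopoly: Q = 135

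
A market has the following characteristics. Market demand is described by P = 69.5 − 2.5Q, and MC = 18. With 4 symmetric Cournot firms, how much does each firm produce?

In a 4-firm Cournot equilibrium, symmetry and the first-order condition give q = (69.5 − 18)/(12.5) = 4.12. So Q = 16.48 and P = 28.3.

q_i = 4.12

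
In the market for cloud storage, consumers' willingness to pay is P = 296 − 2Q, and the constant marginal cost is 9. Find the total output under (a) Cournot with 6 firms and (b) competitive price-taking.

Cournot: Q = 123; Competition: Q = 143.5

In a 6-firm Cournot equilibrium, symmetry and the first-order condition give q = (296 − 9)/(14) = 20.5. So Q = 123 and P = 50.
Perfect competition: P = MC = 9, so 296 − 2Q = 9 and Q = 143.5.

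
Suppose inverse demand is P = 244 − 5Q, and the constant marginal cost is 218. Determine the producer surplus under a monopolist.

The monopolist equates marginal revenue to marginal cost: 244 − 10Q = 218, so Q = 2.6. From demand, P = 231.
PS = (231 − 218)·2.6 = 33.8.

PS = 33.8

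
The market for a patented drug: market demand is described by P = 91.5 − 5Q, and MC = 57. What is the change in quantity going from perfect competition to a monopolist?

Quantity falls by 3.45

Competitive firms price at marginal cost: P = 57, giving Q = 6.9.
The monopolist equates marginal revenue to marginal cost: 91.5 − 10Q = 57, so Q = 3.45. From demand, P = 74.25.
Change in quantity: 3.45 − 6.9 = −3.45.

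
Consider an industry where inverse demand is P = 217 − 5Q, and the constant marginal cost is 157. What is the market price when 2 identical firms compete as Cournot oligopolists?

P = 177

With 2 symmetric Cournot firms, each firm's FOC gives 217 − 15q = 157, so q = 4, Q = 2·4 = 8, and P = 177.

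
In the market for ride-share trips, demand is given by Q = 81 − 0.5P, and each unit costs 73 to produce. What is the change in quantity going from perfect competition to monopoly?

Quantity falls by 22.25

Inverting demand: P = 162 − 2Q.
Perfect competition: P = MC = 73, so 162 − 2Q = 73 and Q = 44.5.
Monopoly sets MR = MC: 162 − 4Q = 73 ⇒ Q = 22.25, P = 162 − 2·22.25 = 117.5.
Change in quantity: 22.25 − 44.5 = −22.25.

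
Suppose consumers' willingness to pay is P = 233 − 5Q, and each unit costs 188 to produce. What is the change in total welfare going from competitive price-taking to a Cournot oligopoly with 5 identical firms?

Perfect competition: P = MC = 188, so 233 − 5Q = 188 and Q = 9.
CS = ½·(233 − 188)·9 = 202.5; PS = (188 − 188)·9 = 0; TS = 202.5.
With 5 symmetric Cournot firms, each firm's FOC gives 233 − 30q = 188, so q = 1.5, Q = 5·1.5 = 7.5, and P = 195.5.
CS = ½·(233 − 195.5)·7.5 = 140.625; PS = (195.5 − 188)·7.5 = 56.25; TS = 196.875.
Change in total welfare: 196.875 − 202.5 = −5.625.

Total welfare falls by 5.625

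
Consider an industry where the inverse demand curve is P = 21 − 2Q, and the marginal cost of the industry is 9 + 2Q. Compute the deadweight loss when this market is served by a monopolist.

DWL = 2

Competitive equilibrium sets price equal to marginal cost: 21 − 2Q = 9 + 2Q, so Q = 3 and P = 15.
Monopoly sets MR = MC: 21 − 4Q = 9 + 2Q ⇒ Q = 2, P = 21 − 2·2 = 17.
CS = ½·(21 − 15)·3 = 9; PS = (15·3 − 9·3 − ½·2·3²) = 9; TS = 18.
CS = ½·(21 − 17)·2 = 4; PS = (17·2 − 9·2 − ½·2·2²) = 12; TS = 16.
DWL = 18 − 16 = 2.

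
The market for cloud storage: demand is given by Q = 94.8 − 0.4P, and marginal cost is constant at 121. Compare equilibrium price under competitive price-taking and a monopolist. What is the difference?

P rises by 58

Inverting demand: P = 237 − 2.5Q.
Perfect competition: P = MC = 121, so 237 − 2.5Q = 121 and Q = 46.4.
A monopolist chooses Q where MR = MC. MR = 237 − 5Q; setting this equal to 121 gives Q = 23.2 and P = 179.
Change in equilibrium price: 179 − 121 = 58.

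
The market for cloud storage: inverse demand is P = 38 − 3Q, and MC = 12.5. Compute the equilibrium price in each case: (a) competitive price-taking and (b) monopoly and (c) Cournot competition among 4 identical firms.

Competition: P = 12.5; Monopoly: P = 25.25; Cournot: P = 17.6

Perfect competition: P = MC = 12.5, so 38 − 3Q = 12.5 and Q = 8.5.
Monopoly sets MR = MC: 38 − 6Q = 12.5 ⇒ Q = 4.25, P = 38 − 3·4.25 = 25.25.
With 4 symmetric Cournot firms, each firm's FOC gives 38 − 15q = 12.5, so q = 1.7, Q = 4·1.7 = 6.8, and P = 17.6.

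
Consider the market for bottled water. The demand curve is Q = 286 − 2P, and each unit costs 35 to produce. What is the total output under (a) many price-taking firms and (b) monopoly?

Competition: Q = 216; Monopoly: Q = 108

Inverting demand: P = 143 − 0.5Q.
Under competition P = MC = 35, so Q = (143 − 35)/0.5 = 216.
A monopolist chooses Q where MR = MC. MR = 143 − Q; setting this equal to 35 gives Q = 108 and P = 89.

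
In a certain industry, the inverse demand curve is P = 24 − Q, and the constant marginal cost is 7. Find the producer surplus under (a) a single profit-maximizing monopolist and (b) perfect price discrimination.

Monopoly sets MR = MC: 24 − 2Q = 7 ⇒ Q = 8.5, P = 24 − 8.5 = 15.5.
PS = (15.5 − 7)·8.5 = 72.25.
A perfectly discriminating monopolist sells every unit with P(Q) ≥ MC(Q), so output equals the competitive quantity Q = 17. Each buyer pays their reservation price, so CS = 0 and the firm captures all surplus.
PS = ½·(24 − 7)·17 = 144.5.

Monopoly: PS = 72.25; Perfect PD: PS = 144.5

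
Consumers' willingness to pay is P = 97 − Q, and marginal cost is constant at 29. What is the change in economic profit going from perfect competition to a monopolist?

π rises by 1156

Competitive firms price at marginal cost: P = 29, giving Q = 68.
Profit = (29 − 29)·68 = 0.
The monopolist equates marginal revenue to marginal cost: 97 − 2Q = 29, so Q = 34. From demand, P = 63.
Profit = (63 − 29)·34 = 1156.
Change in economic profit: 1156 − 0 = 1156.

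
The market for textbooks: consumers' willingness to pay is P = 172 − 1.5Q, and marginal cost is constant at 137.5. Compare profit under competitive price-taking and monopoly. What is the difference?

Under competition P = MC = 137.5, so Q = (172 − 137.5)/1.5 = 23.
Profit = (137.5 − 137.5)·23 = 0.
A monopolist chooses Q where MR = MC. MR = 172 − 3Q; setting this equal to 137.5 gives Q = 11.5 and P = 154.75.
Profit = (154.75 − 137.5)·11.5 = 198.375.
Change in profit: 198.375 − 0 = 198.375.

Profit rises by 198.375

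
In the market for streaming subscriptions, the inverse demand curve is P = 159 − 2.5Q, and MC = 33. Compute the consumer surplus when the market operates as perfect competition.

Under competition P = MC = 33, so Q = (159 − 33)/2.5 = 50.4.
CS = ½·(159 − 33)·50.4 = 3175.2.

CS = 3175.2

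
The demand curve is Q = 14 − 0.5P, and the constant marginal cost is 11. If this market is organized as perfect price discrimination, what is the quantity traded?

Q = 8.5

Inverting demand: P = 28 − 2Q.
Under first-degree price discrimination the firm charges each unit its demand price and produces up to where P = MC, i.e. Q = 8.5. Consumer surplus is zero; producer surplus equals total surplus.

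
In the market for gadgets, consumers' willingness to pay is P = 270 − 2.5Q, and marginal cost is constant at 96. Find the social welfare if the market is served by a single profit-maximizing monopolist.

A monopolist chooses Q where MR = MC. MR = 270 − 5Q; setting this equal to 96 gives Q = 34.8 and P = 183.
CS = ½·(270 − 183)·34.8 = 1513.8; PS = (183 − 96)·34.8 = 3027.6; TS = 4541.4.

TS = 4541.4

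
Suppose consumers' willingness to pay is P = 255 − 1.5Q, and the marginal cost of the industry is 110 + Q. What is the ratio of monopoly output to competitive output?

Q_m/Q_c = 0.625

The monopolist equates marginal revenue to marginal cost: 255 − 3Q = 110 + Q, so Q = 36.25. From demand, P = 200.625.
Under competition P = MC: 255 − 1.5Q = 110 + Q ⇒ Q = 58, P = 168.
Ratio Q_m/Q_c = 36.25/58 = 0.625.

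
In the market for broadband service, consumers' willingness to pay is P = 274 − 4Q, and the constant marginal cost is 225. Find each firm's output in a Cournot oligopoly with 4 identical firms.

With 4 symmetric Cournot firms, each firm's FOC gives 274 − 20q = 225, so q = 2.45, Q = 4·2.45 = 9.8, and P = 234.8.

q_i = 2.45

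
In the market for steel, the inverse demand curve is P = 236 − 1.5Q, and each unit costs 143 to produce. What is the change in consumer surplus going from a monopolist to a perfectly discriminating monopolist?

A monopolist chooses Q where MR = MC. MR = 236 − 3Q; setting this equal to 143 gives Q = 31 and P = 189.5.
CS = ½·(236 − 189.5)·31 = 720.75.
A perfectly discriminating monopolist sells every unit with P(Q) ≥ MC(Q), so output equals the competitive quantity Q = 62. Each buyer pays their reservation price, so CS = 0 and the firm captures all surplus.
CS = 0.
Change in consumer surplus: 0 − 720.75 = −720.75.

Consumer surplus falls by 720.75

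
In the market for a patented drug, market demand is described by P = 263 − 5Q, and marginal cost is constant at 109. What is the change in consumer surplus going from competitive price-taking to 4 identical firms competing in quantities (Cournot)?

CS falls by 853.776

Competitive firms price at marginal cost: P = 109, giving Q = 30.8.
CS = ½·(263 − 109)·30.8 = 2371.6.
With 4 symmetric Cournot firms, each firm's FOC gives 263 − 25q = 109, so q = 6.16, Q = 4·6.16 = 24.64, and P = 139.8.
CS = ½·(263 − 139.8)·24.64 = 1517.824.
Change in consumer surplus: 1517.824 − 2371.6 = −853.776.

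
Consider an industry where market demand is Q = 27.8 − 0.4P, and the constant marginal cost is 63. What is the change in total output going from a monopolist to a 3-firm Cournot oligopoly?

Inverting demand: P = 69.5 − 2.5Q.
Monopoly sets MR = MC: 69.5 − 5Q = 63 ⇒ Q = 1.3, P = 69.5 − 2.5·1.3 = 66.25.
With 3 symmetric Cournot firms, each firm's FOC gives 69.5 − 10q = 63, so q = 0.65, Q = 3·0.65 = 1.95, and P = 64.625.
Change in total output: 1.95 − 1.3 = 0.65.

Q rises by 0.65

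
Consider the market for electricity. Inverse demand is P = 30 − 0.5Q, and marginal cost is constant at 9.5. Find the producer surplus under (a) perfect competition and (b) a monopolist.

Competitive firms price at marginal cost: P = 9.5, giving Q = 41.
PS = (9.5 − 9.5)·41 = 0.
A monopolist chooses Q where MR = MC. MR = 30 − Q; setting this equal to 9.5 gives Q = 20.5 and P = 19.75.
PS = (19.75 − 9.5)·20.5 = 210.125.

Competition: PS = 0; Monopoly: PS = 210.125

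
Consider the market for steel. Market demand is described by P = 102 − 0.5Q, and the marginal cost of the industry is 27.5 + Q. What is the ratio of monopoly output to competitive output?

Q_m/Q_c = 0.75

Monopoly sets MR = MC: 102 − Q = 27.5 + Q ⇒ Q = 37.25, P = 102 − 0.5·37.25 = 83.375.
Under competition P = MC: 102 − 0.5Q = 27.5 + Q ⇒ Q = 149/3, P = 463/6.
Ratio Q_m/Q_c = 37.25/(149/3) = 0.75.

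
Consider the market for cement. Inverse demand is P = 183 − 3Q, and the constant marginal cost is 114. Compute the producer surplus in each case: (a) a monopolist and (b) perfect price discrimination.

The monopolist equates marginal revenue to marginal cost: 183 − 6Q = 114, so Q = 11.5. From demand, P = 148.5.
PS = (148.5 − 114)·11.5 = 396.75.
Under first-degree price discrimination the firm charges each unit its demand price and produces up to where P = MC, i.e. Q = 23. Consumer surplus is zero; producer surplus equals total surplus.
PS = ½·(183 − 114)·23 = 793.5.

Monopoly: PS = 396.75; Perfect PD: PS = 793.5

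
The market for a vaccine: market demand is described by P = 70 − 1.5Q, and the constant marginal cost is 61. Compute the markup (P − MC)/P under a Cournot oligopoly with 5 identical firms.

Lerner index = 0.024

In a 5-firm Cournot equilibrium, symmetry and the first-order condition give q = (70 − 61)/(9) = 1. So Q = 5 and P = 62.5.
Lerner index = (P − MC)/P = (62.5 − 61)/62.5 = 0.024.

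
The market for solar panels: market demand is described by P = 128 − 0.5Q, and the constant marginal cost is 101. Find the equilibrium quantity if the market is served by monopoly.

Q = 27

A monopolist chooses Q where MR = MC. MR = 128 − Q; setting this equal to 101 gives Q = 27 and P = 114.5.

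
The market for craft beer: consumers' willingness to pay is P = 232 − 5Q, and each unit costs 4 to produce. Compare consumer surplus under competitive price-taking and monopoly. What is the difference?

CS falls by 3898.8

Perfect competition: P = MC = 4, so 232 − 5Q = 4 and Q = 45.6.
CS = ½·(232 − 4)·45.6 = 5198.4.
Monopoly sets MR = MC: 232 − 10Q = 4 ⇒ Q = 22.8, P = 232 − 5·22.8 = 118.
CS = ½·(232 − 118)·22.8 = 1299.6.
Change in consumer surplus: 1299.6 − 5198.4 = −3898.8.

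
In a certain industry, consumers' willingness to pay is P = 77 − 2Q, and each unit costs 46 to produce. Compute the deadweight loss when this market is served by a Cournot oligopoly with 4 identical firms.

DWL = 9.61

Under competition P = MC = 46, so Q = (77 − 46)/2 = 15.5.
In a 4-firm Cournot equilibrium, symmetry and the first-order condition give q = (77 − 46)/(10) = 3.1. So Q = 12.4 and P = 52.2.
DWL is the triangle between Q = 12.4 and Q = 15.5: ½·(15.5 − 12.4)·(52.2 − 46) = 9.61.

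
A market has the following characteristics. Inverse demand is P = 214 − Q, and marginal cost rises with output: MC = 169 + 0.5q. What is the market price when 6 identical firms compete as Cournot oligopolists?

P = 178

Cournot with 6 identical firms: the symmetric best-response condition is 214 − 7q = 169 + 0.5q. Each firm produces q = 6, total output Q = 36, price P = 178.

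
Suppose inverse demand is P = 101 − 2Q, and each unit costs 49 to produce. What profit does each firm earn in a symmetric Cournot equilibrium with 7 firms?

Cournot with 7 identical firms: the symmetric best-response condition is 101 − 16q = 49. Each firm produces q = 3.25, total output Q = 22.75, price P = 55.5.
Each firm's profit = (55.5 − 49)·3.25 = 21.125.

π_i = 21.125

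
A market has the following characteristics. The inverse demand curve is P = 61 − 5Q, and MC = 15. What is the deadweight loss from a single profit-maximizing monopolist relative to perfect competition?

DWL = 52.9

Perfect competition: P = MC = 15, so 61 − 5Q = 15 and Q = 9.2.
The monopolist equates marginal revenue to marginal cost: 61 − 10Q = 15, so Q = 4.6. From demand, P = 38.
DWL is the triangle between Q = 4.6 and Q = 9.2: ½·(9.2 − 4.6)·(38 − 15) = 52.9.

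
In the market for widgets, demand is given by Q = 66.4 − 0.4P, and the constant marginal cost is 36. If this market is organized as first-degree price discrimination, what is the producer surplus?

Inverting demand: P = 166 − 2.5Q.
A perfectly discriminating monopolist sells every unit with P(Q) ≥ MC(Q), so output equals the competitive quantity Q = 52. Each buyer pays their reservation price, so CS = 0 and the firm captures all surplus.
PS = ½·(166 − 36)·52 = 3380.

PS = 3380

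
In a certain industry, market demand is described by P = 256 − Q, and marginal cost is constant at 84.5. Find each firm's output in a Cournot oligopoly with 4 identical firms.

q_i = 34.3

Cournot with 4 identical firms: the symmetric best-response condition is 256 − 5q = 84.5. Each firm produces q = 34.3, total output Q = 137.2, price P = 118.8.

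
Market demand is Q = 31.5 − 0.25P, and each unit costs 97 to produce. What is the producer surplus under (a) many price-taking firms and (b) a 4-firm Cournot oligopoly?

Inverting demand: P = 126 − 4Q.
Competitive firms price at marginal cost: P = 97, giving Q = 7.25.
PS = (97 − 97)·7.25 = 0.
In a 4-firm Cournot equilibrium, symmetry and the first-order condition give q = (126 − 97)/(20) = 1.45. So Q = 5.8 and P = 102.8.
PS = (102.8 − 97)·5.8 = 33.64.

Competition: PS = 0; Cournot: PS = 33.64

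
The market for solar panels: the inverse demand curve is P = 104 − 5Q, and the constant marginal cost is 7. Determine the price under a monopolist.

Monopoly sets MR = MC: 104 − 10Q = 7 ⇒ Q = 9.7, P = 104 − 5·9.7 = 55.5.

P = 55.5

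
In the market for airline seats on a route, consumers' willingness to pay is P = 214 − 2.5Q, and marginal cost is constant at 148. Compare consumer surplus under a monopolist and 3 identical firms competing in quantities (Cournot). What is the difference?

Consumer surplus rises by 272.25

A monopolist chooses Q where MR = MC. MR = 214 − 5Q; setting this equal to 148 gives Q = 13.2 and P = 181.
CS = ½·(214 − 181)·13.2 = 217.8.
With 3 symmetric Cournot firms, each firm's FOC gives 214 − 10q = 148, so q = 6.6, Q = 3·6.6 = 19.8, and P = 164.5.
CS = ½·(214 − 164.5)·19.8 = 490.05.
Change in consumer surplus: 490.05 − 217.8 = 272.25.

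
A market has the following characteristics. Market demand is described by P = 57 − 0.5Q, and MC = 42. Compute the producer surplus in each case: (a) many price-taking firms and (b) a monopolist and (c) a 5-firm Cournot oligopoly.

Competition: PS = 0; Monopoly: PS = 112.5; Cournot: PS = 62.5

Competitive firms price at marginal cost: P = 42, giving Q = 30.
PS = (42 − 42)·30 = 0.
A monopolist chooses Q where MR = MC. MR = 57 − Q; setting this equal to 42 gives Q = 15 and P = 49.5.
PS = (49.5 − 42)·15 = 112.5.
With 5 symmetric Cournot firms, each firm's FOC gives 57 − 3q = 42, so q = 5, Q = 5·5 = 25, and P = 44.5.
PS = (44.5 − 42)·25 = 62.5.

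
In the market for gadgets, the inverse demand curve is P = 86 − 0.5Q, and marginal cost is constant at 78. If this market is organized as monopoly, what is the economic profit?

Profit = 32

The monopolist equates marginal revenue to marginal cost: 86 − Q = 78, so Q = 8. From demand, P = 82.
Profit = (82 − 78)·8 = 32.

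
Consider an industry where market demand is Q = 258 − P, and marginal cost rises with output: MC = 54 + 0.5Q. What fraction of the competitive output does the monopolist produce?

Q_m/Q_c = 0.6

Inverting demand: P = 258 − Q.
The monopolist equates marginal revenue to marginal cost: 258 − 2Q = 54 + 0.5Q, so Q = 81.6. From demand, P = 176.4.
Under competition P = MC: 258 − Q = 54 + 0.5Q ⇒ Q = 136, P = 122.
Ratio Q_m/Q_c = 81.6/136 = 0.6.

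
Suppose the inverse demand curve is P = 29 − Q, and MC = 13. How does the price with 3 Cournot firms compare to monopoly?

Cournot: P = 17; Monopoly: P = 21

With 3 symmetric Cournot firms, each firm's FOC gives 29 − 4q = 13, so q = 4, Q = 3·4 = 12, and P = 17.
The monopolist equates marginal revenue to marginal cost: 29 − 2Q = 13, so Q = 8. From demand, P = 21.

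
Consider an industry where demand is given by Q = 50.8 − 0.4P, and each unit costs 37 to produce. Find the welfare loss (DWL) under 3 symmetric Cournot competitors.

DWL = 101.25

Inverting demand: P = 127 − 2.5Q.
Competitive firms price at marginal cost: P = 37, giving Q = 36.
In a 3-firm Cournot equilibrium, symmetry and the first-order condition give q = (127 − 37)/(10) = 9. So Q = 27 and P = 59.5.
DWL is the triangle between Q = 27 and Q = 36: ½·(36 − 27)·(59.5 − 37) = 101.25.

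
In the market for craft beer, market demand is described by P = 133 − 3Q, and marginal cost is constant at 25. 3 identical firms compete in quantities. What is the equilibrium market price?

Cournot with 3 identical firms: the symmetric best-response condition is 133 − 12q = 25. Each firm produces q = 9, total output Q = 27, price P = 52.

P = 52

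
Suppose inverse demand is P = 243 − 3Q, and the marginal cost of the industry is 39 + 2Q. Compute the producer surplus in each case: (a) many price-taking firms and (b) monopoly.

Competitive equilibrium sets price equal to marginal cost: 243 − 3Q = 39 + 2Q, so Q = 40.8 and P = 120.6.
PS = P·Q − VC(Q) = 120.6·40.8 − (39·40.8 + ½·2·40.8²) = 1664.64.
The monopolist equates marginal revenue to marginal cost: 243 − 6Q = 39 + 2Q, so Q = 25.5. From demand, P = 166.5.
PS = P·Q − VC(Q) = 166.5·25.5 − (39·25.5 + ½·2·25.5²) = 2601.

Competition: PS = 1664.64; Monopoly: PS = 2601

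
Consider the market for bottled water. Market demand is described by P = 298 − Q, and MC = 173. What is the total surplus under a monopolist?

TS = 5859.375

The monopolist equates marginal revenue to marginal cost: 298 − 2Q = 173, so Q = 62.5. From demand, P = 235.5.
CS = ½·(298 − 235.5)·62.5 = 1953.125; PS = (235.5 − 173)·62.5 = 3906.25; TS = 5859.375.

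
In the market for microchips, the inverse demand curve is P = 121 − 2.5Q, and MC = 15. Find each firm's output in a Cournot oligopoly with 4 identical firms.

q_i = 8.48

Cournot with 4 identical firms: the symmetric best-response condition is 121 − 12.5q = 15. Each firm produces q = 8.48, total output Q = 33.92, price P = 36.2.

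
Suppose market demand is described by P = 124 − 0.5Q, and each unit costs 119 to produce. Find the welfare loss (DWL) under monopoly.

DWL = 6.25

Perfect competition: P = MC = 119, so 124 − 0.5Q = 119 and Q = 10.
Monopoly sets MR = MC: 124 − Q = 119 ⇒ Q = 5, P = 124 − 0.5·5 = 121.5.
DWL is the triangle between Q = 5 and Q = 10: ½·(10 − 5)·(121.5 − 119) = 6.25.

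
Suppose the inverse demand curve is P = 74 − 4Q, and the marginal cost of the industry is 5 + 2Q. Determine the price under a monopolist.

P = 46.4

Monopoly sets MR = MC: 74 − 8Q = 5 + 2Q ⇒ Q = 6.9, P = 74 − 4·6.9 = 46.4.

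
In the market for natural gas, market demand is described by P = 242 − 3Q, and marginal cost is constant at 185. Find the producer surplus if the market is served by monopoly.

The monopolist equates marginal revenue to marginal cost: 242 − 6Q = 185, so Q = 9.5. From demand, P = 213.5.
PS = (213.5 − 185)·9.5 = 270.75.

PS = 270.75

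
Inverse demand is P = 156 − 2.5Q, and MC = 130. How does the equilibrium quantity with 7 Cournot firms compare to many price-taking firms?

Cournot: Q = 9.1; Competition: Q = 10.4

Cournot with 7 identical firms: the symmetric best-response condition is 156 − 20q = 130. Each firm produces q = 1.3, total output Q = 9.1, price P = 133.25.
Perfect competition: P = MC = 130, so 156 − 2.5Q = 130 and Q = 10.4.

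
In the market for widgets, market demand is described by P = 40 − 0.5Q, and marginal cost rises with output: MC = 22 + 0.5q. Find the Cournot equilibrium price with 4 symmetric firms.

With 4 symmetric Cournot firms, each firm's FOC gives 40 − 2.5q = 22 + 0.5q, so q = 6, Q = 4·6 = 24, and P = 28.

P = 28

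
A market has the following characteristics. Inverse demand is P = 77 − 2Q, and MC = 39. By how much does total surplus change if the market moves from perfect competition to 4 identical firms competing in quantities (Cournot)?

TS falls by 14.44

Perfect competition: P = MC = 39, so 77 − 2Q = 39 and Q = 19.
CS = ½·(77 − 39)·19 = 361; PS = (39 − 39)·19 = 0; TS = 361.
With 4 symmetric Cournot firms, each firm's FOC gives 77 − 10q = 39, so q = 3.8, Q = 4·3.8 = 15.2, and P = 46.6.
CS = ½·(77 − 46.6)·15.2 = 231.04; PS = (46.6 − 39)·15.2 = 115.52; TS = 346.56.
Change in total surplus: 346.56 − 361 = −14.44.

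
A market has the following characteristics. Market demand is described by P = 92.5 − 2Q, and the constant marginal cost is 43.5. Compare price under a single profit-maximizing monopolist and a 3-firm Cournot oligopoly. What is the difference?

Price falls by 12.25

A monopolist chooses Q where MR = MC. MR = 92.5 − 4Q; setting this equal to 43.5 gives Q = 12.25 and P = 68.
With 3 symmetric Cournot firms, each firm's FOC gives 92.5 − 8q = 43.5, so q = 6.125, Q = 3·6.125 = 18.375, and P = 55.75.
Change in price: 55.75 − 68 = −12.25.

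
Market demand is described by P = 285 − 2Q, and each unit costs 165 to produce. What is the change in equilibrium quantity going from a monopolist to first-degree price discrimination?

Q rises by 30

Monopoly sets MR = MC: 285 − 4Q = 165 ⇒ Q = 30, P = 285 − 2·30 = 225.
Under first-degree price discrimination the firm charges each unit its demand price and produces up to where P = MC, i.e. Q = 60. Consumer surplus is zero; producer surplus equals total surplus.
Change in equilibrium quantity: 60 − 30 = 30.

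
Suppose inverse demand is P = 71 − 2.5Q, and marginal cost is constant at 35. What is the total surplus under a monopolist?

Monopoly sets MR = MC: 71 − 5Q = 35 ⇒ Q = 7.2, P = 71 − 2.5·7.2 = 53.
CS = ½·(71 − 53)·7.2 = 64.8; PS = (53 − 35)·7.2 = 129.6; TS = 194.4.

TS = 194.4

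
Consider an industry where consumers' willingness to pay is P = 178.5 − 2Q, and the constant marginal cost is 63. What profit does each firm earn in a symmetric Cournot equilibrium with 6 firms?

π_i = 136.125

With 6 symmetric Cournot firms, each firm's FOC gives 178.5 − 14q = 63, so q = 8.25, Q = 6·8.25 = 49.5, and P = 79.5.
Each firm's profit = (79.5 − 63)·8.25 = 136.125.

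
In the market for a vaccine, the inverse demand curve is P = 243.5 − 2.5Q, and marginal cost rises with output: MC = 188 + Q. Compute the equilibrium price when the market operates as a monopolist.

P = 220.375

Monopoly sets MR = MC: 243.5 − 5Q = 188 + Q ⇒ Q = 9.25, P = 243.5 − 2.5·9.25 = 220.375.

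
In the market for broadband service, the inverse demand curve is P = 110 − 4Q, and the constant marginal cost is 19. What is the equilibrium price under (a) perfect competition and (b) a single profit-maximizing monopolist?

Perfect competition: P = MC = 19, so 110 − 4Q = 19 and Q = 22.75.
The monopolist equates marginal revenue to marginal cost: 110 − 8Q = 19, so Q = 11.375. From demand, P = 64.5.

Competition: P = 19; Monopoly: P = 64.5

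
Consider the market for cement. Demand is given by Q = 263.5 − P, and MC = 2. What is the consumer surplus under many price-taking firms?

Inverting demand: P = 263.5 − Q.
Under competition P = MC = 2, so Q = (263.5 − 2)/1 = 261.5.
CS = ½·(263.5 − 2)·261.5 = 34191.125.

CS = 34191.125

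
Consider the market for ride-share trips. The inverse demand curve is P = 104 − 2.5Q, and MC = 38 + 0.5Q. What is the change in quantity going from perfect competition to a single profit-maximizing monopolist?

Q falls by 10

Competitive equilibrium sets price equal to marginal cost: 104 − 2.5Q = 38 + 0.5Q, so Q = 22 and P = 49.
The monopolist equates marginal revenue to marginal cost: 104 − 5Q = 38 + 0.5Q, so Q = 12. From demand, P = 74.
Change in quantity: 12 − 22 = −10.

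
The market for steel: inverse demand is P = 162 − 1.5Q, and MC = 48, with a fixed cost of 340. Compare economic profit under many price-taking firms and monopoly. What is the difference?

Economic profit rises by 2166

Perfect competition: P = MC = 48, so 162 − 1.5Q = 48 and Q = 76.
Profit = (48 − 48)·76 − 340 = −340.
A monopolist chooses Q where MR = MC. MR = 162 − 3Q; setting this equal to 48 gives Q = 38 and P = 105.
Profit = (105 − 48)·38 − 340 = 1826.
Change in economic profit: 1826 − −340 = 2166.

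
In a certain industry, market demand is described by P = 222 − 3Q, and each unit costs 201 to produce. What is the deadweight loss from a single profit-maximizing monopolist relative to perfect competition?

DWL = 18.375

Under competition P = MC = 201, so Q = (222 − 201)/3 = 7.
The monopolist equates marginal revenue to marginal cost: 222 − 6Q = 201, so Q = 3.5. From demand, P = 211.5.
DWL is the triangle between Q = 3.5 and Q = 7: ½·(7 − 3.5)·(211.5 − 201) = 18.375.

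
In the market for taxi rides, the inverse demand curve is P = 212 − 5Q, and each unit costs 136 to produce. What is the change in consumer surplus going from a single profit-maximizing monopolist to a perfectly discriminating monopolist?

A monopolist chooses Q where MR = MC. MR = 212 − 10Q; setting this equal to 136 gives Q = 7.6 and P = 174.
CS = ½·(212 − 174)·7.6 = 144.4.
A perfectly discriminating monopolist sells every unit with P(Q) ≥ MC(Q), so output equals the competitive quantity Q = 15.2. Each buyer pays their reservation price, so CS = 0 and the firm captures all surplus.
CS = 0.
Change in consumer surplus: 0 − 144.4 = −144.4.

Consumer surplus falls by 144.4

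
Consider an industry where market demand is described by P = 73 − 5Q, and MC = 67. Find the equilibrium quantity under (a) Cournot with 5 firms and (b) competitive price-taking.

Cournot: Q = 1; Competition: Q = 1.2

In a 5-firm Cournot equilibrium, symmetry and the first-order condition give q = (73 − 67)/(30) = 0.2. So Q = 1 and P = 68.
Competitive firms price at marginal cost: P = 67, giving Q = 1.2.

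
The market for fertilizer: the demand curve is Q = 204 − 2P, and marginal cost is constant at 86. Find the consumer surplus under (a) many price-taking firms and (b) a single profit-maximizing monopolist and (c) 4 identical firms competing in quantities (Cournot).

Competition: CS = 256; Monopoly: CS = 64; Cournot: CS = 163.84

Inverting demand: P = 102 − 0.5Q.
Competitive firms price at marginal cost: P = 86, giving Q = 32.
CS = ½·(102 − 86)·32 = 256.
Monopoly sets MR = MC: 102 − Q = 86 ⇒ Q = 16, P = 102 − 0.5·16 = 94.
CS = ½·(102 − 94)·16 = 64.
With 4 symmetric Cournot firms, each firm's FOC gives 102 − 2.5q = 86, so q = 6.4, Q = 4·6.4 = 25.6, and P = 89.2.
CS = ½·(102 − 89.2)·25.6 = 163.84.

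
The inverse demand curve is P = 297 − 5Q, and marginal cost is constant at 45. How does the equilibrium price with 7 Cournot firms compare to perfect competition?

Cournot: P = 76.5; Competition: P = 45

In a 7-firm Cournot equilibrium, symmetry and the first-order condition give q = (297 − 45)/(40) = 6.3. So Q = 44.1 and P = 76.5.
Perfect competition: P = MC = 45, so 297 − 5Q = 45 and Q = 50.4.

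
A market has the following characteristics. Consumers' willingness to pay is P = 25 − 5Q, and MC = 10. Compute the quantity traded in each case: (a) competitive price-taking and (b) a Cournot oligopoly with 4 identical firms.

Competitive firms price at marginal cost: P = 10, giving Q = 3.
With 4 symmetric Cournot firms, each firm's FOC gives 25 − 25q = 10, so q = 0.6, Q = 4·0.6 = 2.4, and P = 13.

Competition: Q = 3; Cournot: Q = 2.4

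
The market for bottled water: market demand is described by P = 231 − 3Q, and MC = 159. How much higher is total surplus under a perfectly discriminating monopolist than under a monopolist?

Monopoly sets MR = MC: 231 − 6Q = 159 ⇒ Q = 12, P = 231 − 3·12 = 195.
CS = ½·(231 − 195)·12 = 216; PS = (195 − 159)·12 = 432; TS = 648.
With perfect price discrimination, output is the efficient level Q = 24 (where demand meets MC), but every buyer pays their willingness to pay: CS = 0 and PS = total surplus.
TS = 864 (equal to competitive TS).
Change in total surplus: 864 − 648 = 216.

Total surplus rises by 216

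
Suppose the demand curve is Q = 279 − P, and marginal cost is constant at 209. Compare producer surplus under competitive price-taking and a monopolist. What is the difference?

Inverting demand: P = 279 − Q.
Under competition P = MC = 209, so Q = (279 − 209)/1 = 70.
PS = (209 − 209)·70 = 0.
Monopoly sets MR = MC: 279 − 2Q = 209 ⇒ Q = 35, P = 279 − 35 = 244.
PS = (244 − 209)·35 = 1225.
Change in producer surplus: 1225 − 0 = 1225.

Producer surplus rises by 1225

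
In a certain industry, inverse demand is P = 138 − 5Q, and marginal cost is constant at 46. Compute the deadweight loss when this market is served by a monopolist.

Under competition P = MC = 46, so Q = (138 − 46)/5 = 18.4.
Monopoly sets MR = MC: 138 − 10Q = 46 ⇒ Q = 9.2, P = 138 − 5·9.2 = 92.
DWL is the triangle between Q = 9.2 and Q = 18.4: ½·(18.4 − 9.2)·(92 − 46) = 211.6.

DWL = 211.6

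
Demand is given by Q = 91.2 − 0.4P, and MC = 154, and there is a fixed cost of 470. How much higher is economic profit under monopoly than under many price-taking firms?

Economic profit rises by 547.6

Inverting demand: P = 228 − 2.5Q.
Competitive firms price at marginal cost: P = 154, giving Q = 29.6.
Profit = (154 − 154)·29.6 − 470 = −470.
The monopolist equates marginal revenue to marginal cost: 228 − 5Q = 154, so Q = 14.8. From demand, P = 191.
Profit = (191 − 154)·14.8 − 470 = 77.6.
Change in economic profit: 77.6 − −470 = 547.6.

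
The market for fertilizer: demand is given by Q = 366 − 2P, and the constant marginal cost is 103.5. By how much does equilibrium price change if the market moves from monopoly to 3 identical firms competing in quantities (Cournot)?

P falls by 19.875

Inverting demand: P = 183 − 0.5Q.
The monopolist equates marginal revenue to marginal cost: 183 − Q = 103.5, so Q = 79.5. From demand, P = 143.25.
Cournot with 3 identical firms: the symmetric best-response condition is 183 − 2q = 103.5. Each firm produces q = 39.75, total output Q = 119.25, price P = 123.375.
Change in equilibrium price: 123.375 − 143.25 = −19.875.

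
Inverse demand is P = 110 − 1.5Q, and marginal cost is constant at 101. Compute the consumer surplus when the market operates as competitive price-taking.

Competitive firms price at marginal cost: P = 101, giving Q = 6.
CS = ½·(110 − 101)·6 = 27.

CS = 27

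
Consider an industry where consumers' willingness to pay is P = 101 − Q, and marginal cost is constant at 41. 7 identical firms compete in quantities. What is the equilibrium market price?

With 7 symmetric Cournot firms, each firm's FOC gives 101 − 8q = 41, so q = 7.5, Q = 7·7.5 = 52.5, and P = 48.5.

P = 48.5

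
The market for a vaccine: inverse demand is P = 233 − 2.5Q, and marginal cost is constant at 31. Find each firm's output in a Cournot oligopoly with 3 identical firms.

q_i = 20.2

With 3 symmetric Cournot firms, each firm's FOC gives 233 − 10q = 31, so q = 20.2, Q = 3·20.2 = 60.6, and P = 81.5.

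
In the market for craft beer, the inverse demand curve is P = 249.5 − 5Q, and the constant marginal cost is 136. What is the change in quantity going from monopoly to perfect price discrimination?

The monopolist equates marginal revenue to marginal cost: 249.5 − 10Q = 136, so Q = 11.35. From demand, P = 192.75.
Under first-degree price discrimination the firm charges each unit its demand price and produces up to where P = MC, i.e. Q = 22.7. Consumer surplus is zero; producer surplus equals total surplus.
Change in quantity: 22.7 − 11.35 = 11.35.

Quantity rises by 11.35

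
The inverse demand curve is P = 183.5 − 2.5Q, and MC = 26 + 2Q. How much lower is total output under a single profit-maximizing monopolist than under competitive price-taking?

Competitive equilibrium sets price equal to marginal cost: 183.5 − 2.5Q = 26 + 2Q, so Q = 35 and P = 96.
A monopolist chooses Q where MR = MC. MR = 183.5 − 5Q; setting this equal to 26 + 2Q gives Q = 22.5 and P = 127.25.
Change in total output: 22.5 − 35 = −12.5.

Q falls by 12.5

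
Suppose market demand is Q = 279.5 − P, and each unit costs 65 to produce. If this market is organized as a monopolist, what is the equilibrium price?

P = 172.25

Inverting demand: P = 279.5 − Q.
The monopolist equates marginal revenue to marginal cost: 279.5 − 2Q = 65, so Q = 107.25. From demand, P = 172.25.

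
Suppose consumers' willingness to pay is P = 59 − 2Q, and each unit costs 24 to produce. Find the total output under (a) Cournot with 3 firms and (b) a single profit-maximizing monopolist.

Cournot: Q = 13.125; Monopoly: Q = 8.75

Cournot with 3 identical firms: the symmetric best-response condition is 59 − 8q = 24. Each firm produces q = 4.375, total output Q = 13.125, price P = 32.75.
A monopolist chooses Q where MR = MC. MR = 59 − 4Q; setting this equal to 24 gives Q = 8.75 and P = 41.5.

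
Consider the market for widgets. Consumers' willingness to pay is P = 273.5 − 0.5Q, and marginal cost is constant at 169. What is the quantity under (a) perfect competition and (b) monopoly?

Competition: Q = 209; Monopoly: Q = 104.5

Perfect competition: P = MC = 169, so 273.5 − 0.5Q = 169 and Q = 209.
A monopolist chooses Q where MR = MC. MR = 273.5 − Q; setting this equal to 169 gives Q = 104.5 and P = 221.25.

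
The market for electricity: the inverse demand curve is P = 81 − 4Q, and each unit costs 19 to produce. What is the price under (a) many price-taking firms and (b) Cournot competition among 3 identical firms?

Competition: P = 19; Cournot: P = 34.5

Under competition P = MC = 19, so Q = (81 − 19)/4 = 15.5.
With 3 symmetric Cournot firms, each firm's FOC gives 81 − 16q = 19, so q = 3.875, Q = 3·3.875 = 11.625, and P = 34.5.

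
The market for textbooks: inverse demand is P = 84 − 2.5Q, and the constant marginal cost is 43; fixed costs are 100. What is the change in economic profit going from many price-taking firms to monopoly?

Perfect competition: P = MC = 43, so 84 − 2.5Q = 43 and Q = 16.4.
Profit = (43 − 43)·16.4 − 100 = −100.
The monopolist equates marginal revenue to marginal cost: 84 − 5Q = 43, so Q = 8.2. From demand, P = 63.5.
Profit = (63.5 − 43)·8.2 − 100 = 68.1.
Change in economic profit: 68.1 − −100 = 168.1.

π rises by 168.1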